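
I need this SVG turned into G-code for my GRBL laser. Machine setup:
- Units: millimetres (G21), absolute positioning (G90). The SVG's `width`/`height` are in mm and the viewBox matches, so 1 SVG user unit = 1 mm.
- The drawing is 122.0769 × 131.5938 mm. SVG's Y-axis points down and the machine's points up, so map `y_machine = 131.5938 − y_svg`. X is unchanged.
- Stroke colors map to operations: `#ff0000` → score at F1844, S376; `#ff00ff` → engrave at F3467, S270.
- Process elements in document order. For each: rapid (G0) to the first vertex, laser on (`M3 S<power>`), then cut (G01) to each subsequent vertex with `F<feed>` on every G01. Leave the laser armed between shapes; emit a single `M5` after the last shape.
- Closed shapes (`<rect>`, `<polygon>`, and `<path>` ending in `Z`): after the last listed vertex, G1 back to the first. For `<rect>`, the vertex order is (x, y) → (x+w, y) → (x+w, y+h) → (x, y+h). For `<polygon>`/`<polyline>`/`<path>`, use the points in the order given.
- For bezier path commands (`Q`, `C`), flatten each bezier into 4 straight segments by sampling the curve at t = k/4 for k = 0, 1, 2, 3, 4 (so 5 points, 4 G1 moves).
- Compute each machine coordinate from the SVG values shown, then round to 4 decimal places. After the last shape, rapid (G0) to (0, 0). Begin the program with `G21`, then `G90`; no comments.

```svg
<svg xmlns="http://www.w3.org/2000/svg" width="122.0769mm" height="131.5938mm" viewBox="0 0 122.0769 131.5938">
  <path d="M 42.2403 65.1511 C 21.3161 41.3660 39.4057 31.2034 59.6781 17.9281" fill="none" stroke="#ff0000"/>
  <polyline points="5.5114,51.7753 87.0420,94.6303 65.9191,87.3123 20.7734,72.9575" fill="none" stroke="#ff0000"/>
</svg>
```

viewBox `0 0 122.0769 131.5938` with mm width/height → 1 unit = 1 mm. Flip: y_m = 131.5938 − y_svg.

**Shape 1** — `<path>` cubic bezier, stroke `#ff0000` → score (S376, F1844). Control points (SVG): P0=(42.2403,65.1511), P1=(21.3161,41.3660), P2=(39.4057,31.2034), P3=(59.6781,17.9281); sampled at t=k/4. Machine vertices: (42.2403,66.4427) → (33.2868,81.9888) → (35.5105,93.9954) → (45.4586,104.0314) → (59.6781,113.6657). Open path.

**Shape 2** — `<polyline>` open polyline, stroke `#ff0000` → score (S376, F1844). Machine vertices: (5.5114,79.8185) → (87.0420,36.9635) → (65.9191,44.2815) → (20.7734,58.6363). Open path.

G21
G90
G0 X42.2403 Y66.4427
M3 S376
G01 X33.2868 Y81.9888 F1844
G01 X35.5105 Y93.9954 F1844
G01 X45.4586 Y104.0314 F1844
G01 X59.6781 Y113.6657 F1844
G0 X5.5114 Y79.8185
M3 S376
G01 X87.0420 Y36.9635 F1844
G01 X65.9191 Y44.2815 F1844
G01 X20.7734 Y58.6363 F1844
M5
G0 X0.0000 Y0.0000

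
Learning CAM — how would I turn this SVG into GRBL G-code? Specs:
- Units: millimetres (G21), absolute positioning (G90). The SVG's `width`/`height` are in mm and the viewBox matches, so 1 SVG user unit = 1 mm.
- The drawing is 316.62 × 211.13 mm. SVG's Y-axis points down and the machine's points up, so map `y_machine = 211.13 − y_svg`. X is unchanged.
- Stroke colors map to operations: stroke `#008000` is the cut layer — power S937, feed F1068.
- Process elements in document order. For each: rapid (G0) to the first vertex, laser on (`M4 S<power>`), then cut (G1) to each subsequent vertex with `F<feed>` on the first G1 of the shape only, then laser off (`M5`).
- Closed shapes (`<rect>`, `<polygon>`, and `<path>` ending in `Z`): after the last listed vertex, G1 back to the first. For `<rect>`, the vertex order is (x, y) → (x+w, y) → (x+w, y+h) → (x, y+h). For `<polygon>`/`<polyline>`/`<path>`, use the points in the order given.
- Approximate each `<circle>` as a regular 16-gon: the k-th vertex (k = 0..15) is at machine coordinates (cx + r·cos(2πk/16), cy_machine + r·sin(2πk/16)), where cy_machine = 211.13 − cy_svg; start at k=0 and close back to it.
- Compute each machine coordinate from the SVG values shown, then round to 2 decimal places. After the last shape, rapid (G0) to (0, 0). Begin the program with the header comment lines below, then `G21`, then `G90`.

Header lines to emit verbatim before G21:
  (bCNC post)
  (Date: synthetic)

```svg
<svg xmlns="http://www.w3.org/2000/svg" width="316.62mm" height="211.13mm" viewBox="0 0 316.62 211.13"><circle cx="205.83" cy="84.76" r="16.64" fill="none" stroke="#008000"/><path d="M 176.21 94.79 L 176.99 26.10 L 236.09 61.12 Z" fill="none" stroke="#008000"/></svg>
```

(bCNC post)
(Date: synthetic)
G21
G90
G0 X222.47 Y126.37
M4 S937
G1 X221.20 Y132.74 F1068
G1 X217.60 Y138.14
G1 X212.20 Y141.74
G1 X205.83 Y143.01
G1 X199.46 Y141.74
G1 X194.06 Y138.14
G1 X190.46 Y132.74
G1 X189.19 Y126.37
G1 X190.46 Y120.00
G1 X194.06 Y114.60
G1 X199.46 Y111.00
G1 X205.83 Y109.73
G1 X212.20 Y111.00
G1 X217.60 Y114.60
G1 X221.20 Y120.00
G1 X222.47 Y126.37
M5
G0 X176.21 Y116.34
M4 S937
G1 X176.99 Y185.03 F1068
G1 X236.09 Y150.01
G1 X176.21 Y116.34
M5
G0 X0.00 Y0.00

Since the viewBox matches the mm dimensions, user units are millimetres directly. The only transform is the Y-flip y_m = 211.13 − y_svg.

Shape 1 is a circle drawn with `<circle>`. Its stroke #008000 means cut at S937, F1068. After flipping Y the toolpath is (222.47,126.37) → (221.20,132.74) → (217.60,138.14) → (212.20,141.74) → (205.83,143.01) → (199.46,141.74) → (194.06,138.14) → (190.46,132.74) → (189.19,126.37) → (190.46,120.00) → (194.06,114.60) → (199.46,111.00) → (205.83,109.73) → (212.20,111.00) → (217.60,114.60) → (221.20,120.00) → (222.47,126.37), returning to the start.

Shape 2 is a regular polygon drawn with `<path>`. Its stroke #008000 means cut at S937, F1068. After flipping Y the toolpath is (176.21,116.34) → (176.99,185.03) → (236.09,150.01) → (176.21,116.34), returning to the start.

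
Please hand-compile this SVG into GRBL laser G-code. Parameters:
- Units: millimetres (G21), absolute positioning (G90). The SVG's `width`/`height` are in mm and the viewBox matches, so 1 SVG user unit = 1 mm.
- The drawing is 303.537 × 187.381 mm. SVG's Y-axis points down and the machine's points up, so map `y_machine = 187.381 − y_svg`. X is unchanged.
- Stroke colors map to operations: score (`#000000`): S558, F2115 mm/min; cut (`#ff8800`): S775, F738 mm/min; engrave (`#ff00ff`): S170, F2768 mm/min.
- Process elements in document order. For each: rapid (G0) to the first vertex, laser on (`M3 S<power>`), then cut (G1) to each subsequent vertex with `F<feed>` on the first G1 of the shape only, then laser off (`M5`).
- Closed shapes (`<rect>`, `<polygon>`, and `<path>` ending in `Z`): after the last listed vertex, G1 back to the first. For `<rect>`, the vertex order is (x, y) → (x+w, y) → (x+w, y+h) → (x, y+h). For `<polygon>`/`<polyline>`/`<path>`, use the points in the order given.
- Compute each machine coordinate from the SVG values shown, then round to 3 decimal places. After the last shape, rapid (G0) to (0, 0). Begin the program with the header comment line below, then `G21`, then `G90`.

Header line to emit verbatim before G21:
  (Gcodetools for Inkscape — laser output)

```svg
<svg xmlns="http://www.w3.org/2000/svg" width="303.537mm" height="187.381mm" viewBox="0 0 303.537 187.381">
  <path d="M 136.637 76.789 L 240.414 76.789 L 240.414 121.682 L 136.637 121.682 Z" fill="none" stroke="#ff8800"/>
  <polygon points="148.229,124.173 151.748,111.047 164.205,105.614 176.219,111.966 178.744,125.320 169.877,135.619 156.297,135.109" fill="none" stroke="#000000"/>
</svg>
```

(Gcodetools for Inkscape — laser output)
G21
G90
G0 X136.637 Y110.592
M3 S775
G1 X240.414 Y110.592 F738
G1 X240.414 Y65.699
G1 X136.637 Y65.699
G1 X136.637 Y110.592
M5
G0 X148.229 Y63.208
M3 S558
G1 X151.748 Y76.334 F2115
G1 X164.205 Y81.767
G1 X176.219 Y75.415
G1 X178.744 Y62.061
G1 X169.877 Y51.762
G1 X156.297 Y52.272
G1 X148.229 Y63.208
M5
G0 X0.000 Y0.000

1 u = 1 mm; y_m = 187.381 − y.

[1] `<path>` rectangle, #ff8800→cut S775 F738: (136.637,110.592) → (240.414,110.592) → (240.414,65.699) → (136.637,65.699) → (136.637,110.592) (closed)

[2] `<polygon>` regular polygon, #000000→score S558 F2115: (148.229,63.208) → (151.748,76.334) → (164.205,81.767) → (176.219,75.415) → (178.744,62.061) → (169.877,51.762) → (156.297,52.272) → (148.229,63.208) (closed)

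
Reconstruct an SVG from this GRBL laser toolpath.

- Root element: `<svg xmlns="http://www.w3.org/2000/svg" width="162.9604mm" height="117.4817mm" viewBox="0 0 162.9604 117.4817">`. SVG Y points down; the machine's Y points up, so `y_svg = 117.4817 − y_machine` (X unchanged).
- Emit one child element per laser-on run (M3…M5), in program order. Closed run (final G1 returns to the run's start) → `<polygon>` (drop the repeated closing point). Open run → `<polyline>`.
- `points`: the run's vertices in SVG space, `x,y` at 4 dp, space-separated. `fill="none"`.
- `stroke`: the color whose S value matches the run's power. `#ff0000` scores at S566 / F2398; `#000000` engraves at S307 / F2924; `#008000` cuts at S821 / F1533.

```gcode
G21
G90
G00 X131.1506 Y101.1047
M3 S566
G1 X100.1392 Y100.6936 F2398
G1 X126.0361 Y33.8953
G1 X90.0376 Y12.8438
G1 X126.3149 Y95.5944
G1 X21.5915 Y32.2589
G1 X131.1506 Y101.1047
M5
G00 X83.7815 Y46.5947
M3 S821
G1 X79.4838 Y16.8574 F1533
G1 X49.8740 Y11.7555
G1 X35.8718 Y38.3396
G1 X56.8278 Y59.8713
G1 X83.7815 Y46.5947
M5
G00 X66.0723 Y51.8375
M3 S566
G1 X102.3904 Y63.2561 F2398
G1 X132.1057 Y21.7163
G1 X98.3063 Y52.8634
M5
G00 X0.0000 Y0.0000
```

Machine Y-up, SVG Y-down with viewBox height 117.4817, so y_svg = 117.4817 − y_machine; X carries over.

Run 1: the run's S566 means `#ff0000` (score). The run returns to its start, so emit a `<polygon>` with points (Y-flipped): 131.1506,16.3770 100.1392,16.7881 126.0361,83.5864 90.0376,104.6379 126.3149,21.8873 21.5915,85.2228.

Run 2: S821 ⇒ cut layer `#008000`. The run returns to its start, so emit a `<polygon>` with points (Y-flipped): 83.7815,70.8870 79.4838,100.6243 49.8740,105.7262 35.8718,79.1421 56.8278,57.6104.

Run 3: S566 ⇒ score layer `#ff0000`. The run is open, so emit a `<polyline>` with points (Y-flipped): 66.0723,65.6442 102.3904,54.2256 132.1057,95.7654 98.3063,64.6183.

<svg xmlns="http://www.w3.org/2000/svg" width="162.9604mm" height="117.4817mm" viewBox="0 0 162.9604 117.4817">
  <polygon points="131.1506,16.3770 100.1392,16.7881 126.0361,83.5864 90.0376,104.6379 126.3149,21.8873 21.5915,85.2228" fill="none" stroke="#ff0000"/>
  <polygon points="83.7815,70.8870 79.4838,100.6243 49.8740,105.7262 35.8718,79.1421 56.8278,57.6104" fill="none" stroke="#008000"/>
  <polyline points="66.0723,65.6442 102.3904,54.2256 132.1057,95.7654 98.3063,64.6183" fill="none" stroke="#ff0000"/>
</svg>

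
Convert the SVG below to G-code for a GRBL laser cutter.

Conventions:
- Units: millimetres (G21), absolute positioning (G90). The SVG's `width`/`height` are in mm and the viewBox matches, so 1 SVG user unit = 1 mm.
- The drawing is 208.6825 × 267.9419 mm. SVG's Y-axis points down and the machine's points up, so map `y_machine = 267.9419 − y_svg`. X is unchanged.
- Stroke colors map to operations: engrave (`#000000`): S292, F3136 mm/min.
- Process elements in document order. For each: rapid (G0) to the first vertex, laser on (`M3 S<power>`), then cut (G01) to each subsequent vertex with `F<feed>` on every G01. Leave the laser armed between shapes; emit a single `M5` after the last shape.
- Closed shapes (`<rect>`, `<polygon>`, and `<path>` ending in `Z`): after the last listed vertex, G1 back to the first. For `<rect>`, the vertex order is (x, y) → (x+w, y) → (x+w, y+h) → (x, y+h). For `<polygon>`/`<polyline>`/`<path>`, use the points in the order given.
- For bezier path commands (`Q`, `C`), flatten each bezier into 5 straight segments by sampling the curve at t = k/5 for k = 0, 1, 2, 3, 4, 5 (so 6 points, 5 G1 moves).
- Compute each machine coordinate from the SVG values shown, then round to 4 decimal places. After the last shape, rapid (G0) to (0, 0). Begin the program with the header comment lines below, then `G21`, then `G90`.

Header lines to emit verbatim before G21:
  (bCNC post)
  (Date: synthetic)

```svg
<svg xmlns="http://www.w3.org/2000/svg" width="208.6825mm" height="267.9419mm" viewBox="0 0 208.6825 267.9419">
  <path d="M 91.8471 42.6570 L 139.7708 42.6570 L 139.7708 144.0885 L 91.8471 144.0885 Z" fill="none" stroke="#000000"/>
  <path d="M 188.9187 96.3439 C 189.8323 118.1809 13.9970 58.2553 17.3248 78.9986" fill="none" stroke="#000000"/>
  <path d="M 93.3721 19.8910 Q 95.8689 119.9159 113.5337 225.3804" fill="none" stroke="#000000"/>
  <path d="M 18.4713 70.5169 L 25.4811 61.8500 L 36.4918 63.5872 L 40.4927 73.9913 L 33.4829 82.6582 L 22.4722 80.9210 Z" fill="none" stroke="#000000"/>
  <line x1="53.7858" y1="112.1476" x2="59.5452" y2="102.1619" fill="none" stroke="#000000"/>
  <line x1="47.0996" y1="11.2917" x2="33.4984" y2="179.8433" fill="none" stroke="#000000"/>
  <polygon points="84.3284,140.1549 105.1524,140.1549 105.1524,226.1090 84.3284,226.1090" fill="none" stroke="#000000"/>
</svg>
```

(bCNC post)
(Date: synthetic)
G21
G90
G0 X91.8471 Y225.2849
M3 S292
G01 X139.7708 Y225.2849 F3136
G01 X139.7708 Y123.8534 F3136
G01 X91.8471 Y123.8534 F3136
G01 X91.8471 Y225.2849 F3136
G0 X188.9187 Y171.5980
M3 S292
G01 X171.1043 Y167.0079 F3136
G01 X127.9539 Y174.2440 F3136
G01 X76.5514 Y185.5098 F3136
G01 X33.9804 Y193.0085 F3136
G01 X17.3248 Y188.9433 F3136
G0 X93.3721 Y248.0509
M3 S292
G01 X94.9775 Y207.8234 F3136
G01 X97.7964 Y167.1606 F3136
G01 X101.8287 Y126.0628 F3136
G01 X107.0745 Y84.5297 F3136
G01 X113.5337 Y42.5615 F3136
G0 X18.4713 Y197.4250
M3 S292
G01 X25.4811 Y206.0919 F3136
G01 X36.4918 Y204.3547 F3136
G01 X40.4927 Y193.9506 F3136
G01 X33.4829 Y185.2837 F3136
G01 X22.4722 Y187.0209 F3136
G01 X18.4713 Y197.4250 F3136
G0 X53.7858 Y155.7943
M3 S292
G01 X59.5452 Y165.7800 F3136
G0 X47.0996 Y256.6502
M3 S292
G01 X33.4984 Y88.0986 F3136
G0 X84.3284 Y127.7870
M3 S292
G01 X105.1524 Y127.7870 F3136
G01 X105.1524 Y41.8329 F3136
G01 X84.3284 Y41.8329 F3136
G01 X84.3284 Y127.7870 F3136
M5
G0 X0.0000 Y0.0000

Since the viewBox matches the mm dimensions, user units are millimetres directly. The only transform is the Y-flip y_m = 267.9419 − y_svg.

Shape 1 is a rectangle drawn with `<path>`. Its stroke #000000 means engrave at S292, F3136. After flipping Y the toolpath is (91.8471,225.2849) → (139.7708,225.2849) → (139.7708,123.8534) → (91.8471,123.8534) → (91.8471,225.2849), returning to the start.

Shape 2 is a cubic bezier drawn with `<path>`. Its stroke #000000 means engrave at S292, F3136. After flipping Y the toolpath is (188.9187,171.5980) → (171.1043,167.0079) → (127.9539,174.2440) → (76.5514,185.5098) → (33.9804,193.0085) → (17.3248,188.9433).

Shape 3 is a quadratic bezier drawn with `<path>`. Its stroke #000000 means engrave at S292, F3136. After flipping Y the toolpath is (93.3721,248.0509) → (94.9775,207.8234) → (97.7964,167.1606) → (101.8287,126.0628) → (107.0745,84.5297) → (113.5337,42.5615).

Shape 4 is a regular polygon drawn with `<path>`. Its stroke #000000 means engrave at S292, F3136. After flipping Y the toolpath is (18.4713,197.4250) → (25.4811,206.0919) → (36.4918,204.3547) → (40.4927,193.9506) → (33.4829,185.2837) → (22.4722,187.0209) → (18.4713,197.4250), returning to the start.

Shape 5 is a line segment drawn with `<line>`. Its stroke #000000 means engrave at S292, F3136. After flipping Y the toolpath is (53.7858,155.7943) → (59.5452,165.7800).

Shape 6 is a line segment drawn with `<line>`. Its stroke #000000 means engrave at S292, F3136. After flipping Y the toolpath is (47.0996,256.6502) → (33.4984,88.0986).

Shape 7 is a rectangle drawn with `<polygon>`. Its stroke #000000 means engrave at S292, F3136. After flipping Y the toolpath is (84.3284,127.7870) → (105.1524,127.7870) → (105.1524,41.8329) → (84.3284,41.8329) → (84.3284,127.7870), returning to the start.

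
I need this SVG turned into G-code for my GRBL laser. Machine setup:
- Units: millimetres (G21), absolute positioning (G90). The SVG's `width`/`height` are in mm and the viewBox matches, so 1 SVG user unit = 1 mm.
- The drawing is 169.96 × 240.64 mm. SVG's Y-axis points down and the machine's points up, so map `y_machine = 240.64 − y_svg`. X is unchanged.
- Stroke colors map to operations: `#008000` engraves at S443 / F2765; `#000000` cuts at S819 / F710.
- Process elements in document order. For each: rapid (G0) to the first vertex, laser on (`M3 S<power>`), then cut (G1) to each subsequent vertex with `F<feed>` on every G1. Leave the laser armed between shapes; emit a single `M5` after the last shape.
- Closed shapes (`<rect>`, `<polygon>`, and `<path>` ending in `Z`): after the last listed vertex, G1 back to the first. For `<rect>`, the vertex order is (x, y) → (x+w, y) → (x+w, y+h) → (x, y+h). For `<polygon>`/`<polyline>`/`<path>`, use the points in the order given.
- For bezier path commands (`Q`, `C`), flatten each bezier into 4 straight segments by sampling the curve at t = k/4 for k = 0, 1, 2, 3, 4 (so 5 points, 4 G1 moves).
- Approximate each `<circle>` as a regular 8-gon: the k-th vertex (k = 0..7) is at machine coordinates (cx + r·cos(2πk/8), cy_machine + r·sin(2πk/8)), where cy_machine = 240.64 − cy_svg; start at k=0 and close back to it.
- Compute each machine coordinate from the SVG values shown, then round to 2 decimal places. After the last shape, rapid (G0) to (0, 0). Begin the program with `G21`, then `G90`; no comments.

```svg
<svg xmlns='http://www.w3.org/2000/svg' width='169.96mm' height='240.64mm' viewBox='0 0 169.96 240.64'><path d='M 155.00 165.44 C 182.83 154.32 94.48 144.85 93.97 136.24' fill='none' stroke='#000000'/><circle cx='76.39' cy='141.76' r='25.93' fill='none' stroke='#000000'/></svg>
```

Since the viewBox matches the mm dimensions, user units are millimetres directly. The only transform is the Y-flip y_m = 240.64 − y_svg.

Shape 1 is a cubic bezier drawn with `<path>`. Its stroke #000000 means cut at S819, F710. After flipping Y the toolpath is (155.00,75.20) → (157.28,83.24) → (135.11,90.74) → (107.63,97.77) → (93.97,104.40).

Shape 2 is a circle drawn with `<circle>`. Its stroke #000000 means cut at S819, F710. After flipping Y the toolpath is (102.32,98.88) → (94.73,117.22) → (76.39,124.81) → (58.05,117.22) → (50.46,98.88) → (58.05,80.54) → (76.39,72.95) → (94.73,80.54) → (102.32,98.88), returning to the start.

G21
G90
G0 X155.00 Y75.20
M3 S819
G1 X157.28 Y83.24 F710
G1 X135.11 Y90.74 F710
G1 X107.63 Y97.77 F710
G1 X93.97 Y104.40 F710
G0 X102.32 Y98.88
M3 S819
G1 X94.73 Y117.22 F710
G1 X76.39 Y124.81 F710
G1 X58.05 Y117.22 F710
G1 X50.46 Y98.88 F710
G1 X58.05 Y80.54 F710
G1 X76.39 Y72.95 F710
G1 X94.73 Y80.54 F710
G1 X102.32 Y98.88 F710
M5
G0 X0.00 Y0.00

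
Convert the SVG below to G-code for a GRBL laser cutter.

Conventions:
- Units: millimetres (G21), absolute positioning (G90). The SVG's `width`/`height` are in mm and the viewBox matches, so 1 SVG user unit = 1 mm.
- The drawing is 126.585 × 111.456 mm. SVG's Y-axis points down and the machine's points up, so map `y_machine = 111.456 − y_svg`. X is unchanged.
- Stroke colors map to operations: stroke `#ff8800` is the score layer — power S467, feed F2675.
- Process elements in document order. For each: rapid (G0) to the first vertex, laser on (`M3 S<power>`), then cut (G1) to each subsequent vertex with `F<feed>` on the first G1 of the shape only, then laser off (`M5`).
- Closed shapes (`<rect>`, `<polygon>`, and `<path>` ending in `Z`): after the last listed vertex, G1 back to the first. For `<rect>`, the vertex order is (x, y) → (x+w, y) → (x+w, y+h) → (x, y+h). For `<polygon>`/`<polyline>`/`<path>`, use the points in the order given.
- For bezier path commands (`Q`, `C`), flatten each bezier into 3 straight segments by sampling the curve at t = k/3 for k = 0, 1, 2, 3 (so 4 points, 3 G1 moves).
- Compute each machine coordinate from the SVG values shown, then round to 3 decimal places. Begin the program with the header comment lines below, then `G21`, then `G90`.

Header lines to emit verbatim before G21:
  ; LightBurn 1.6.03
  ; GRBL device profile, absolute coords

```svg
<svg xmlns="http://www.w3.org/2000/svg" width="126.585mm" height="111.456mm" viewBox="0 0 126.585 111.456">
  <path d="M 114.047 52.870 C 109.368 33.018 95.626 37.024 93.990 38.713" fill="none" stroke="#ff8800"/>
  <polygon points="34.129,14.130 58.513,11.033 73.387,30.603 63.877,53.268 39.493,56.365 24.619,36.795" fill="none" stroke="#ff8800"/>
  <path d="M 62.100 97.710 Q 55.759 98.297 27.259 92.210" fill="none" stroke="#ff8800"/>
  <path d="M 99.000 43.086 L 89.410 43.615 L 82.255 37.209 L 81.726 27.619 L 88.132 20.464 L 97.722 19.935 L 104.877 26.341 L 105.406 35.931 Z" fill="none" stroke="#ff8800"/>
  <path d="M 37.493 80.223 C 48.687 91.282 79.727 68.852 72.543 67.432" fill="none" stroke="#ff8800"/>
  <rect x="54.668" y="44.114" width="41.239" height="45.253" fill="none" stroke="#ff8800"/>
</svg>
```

; LightBurn 1.6.03
; GRBL device profile, absolute coords
G21
G90
G0 X114.047 Y58.586
M3 S467
G1 X107.131 Y71.455 F2675
G1 X98.877 Y74.235
G1 X93.990 Y72.743
M5
G0 X34.129 Y97.326
M3 S467
G1 X58.513 Y100.423 F2675
G1 X73.387 Y80.853
G1 X63.877 Y58.188
G1 X39.493 Y55.091
G1 X24.619 Y74.661
G1 X34.129 Y97.326
M5
G0 X62.100 Y13.746
M3 S467
G1 X55.411 Y14.096 F2675
G1 X43.797 Y15.930
G1 X27.259 Y19.246
M5
G0 X99.000 Y68.370
M3 S467
G1 X89.410 Y67.841 F2675
G1 X82.255 Y74.247
G1 X81.726 Y83.837
G1 X88.132 Y90.992
G1 X97.722 Y91.521
G1 X104.877 Y85.115
G1 X105.406 Y75.525
G1 X99.000 Y68.370
M5
G0 X37.493 Y31.233
M3 S467
G1 X53.152 Y29.319 F2675
G1 X69.136 Y37.619
G1 X72.543 Y44.024
M5
G0 X54.668 Y67.342
M3 S467
G1 X95.907 Y67.342 F2675
G1 X95.907 Y22.089
G1 X54.668 Y22.089
G1 X54.668 Y67.342
M5

Since the viewBox matches the mm dimensions, user units are millimetres directly. The only transform is the Y-flip y_m = 111.456 − y_svg.

Shape 1 is a cubic bezier drawn with `<path>`. Its stroke #ff8800 means score at S467, F2675. After flipping Y the toolpath is (114.047,58.586) → (107.131,71.455) → (98.877,74.235) → (93.990,72.743).

Shape 2 is a regular polygon drawn with `<polygon>`. Its stroke #ff8800 means score at S467, F2675. After flipping Y the toolpath is (34.129,97.326) → (58.513,100.423) → (73.387,80.853) → (63.877,58.188) → (39.493,55.091) → (24.619,74.661) → (34.129,97.326), returning to the start.

Shape 3 is a quadratic bezier drawn with `<path>`. Its stroke #ff8800 means score at S467, F2675. After flipping Y the toolpath is (62.100,13.746) → (55.411,14.096) → (43.797,15.930) → (27.259,19.246).

Shape 4 is a regular polygon drawn with `<path>`. Its stroke #ff8800 means score at S467, F2675. After flipping Y the toolpath is (99.000,68.370) → (89.410,67.841) → (82.255,74.247) → (81.726,83.837) → (88.132,90.992) → (97.722,91.521) → (104.877,85.115) → (105.406,75.525) → (99.000,68.370), returning to the start.

Shape 5 is a cubic bezier drawn with `<path>`. Its stroke #ff8800 means score at S467, F2675. After flipping Y the toolpath is (37.493,31.233) → (53.152,29.319) → (69.136,37.619) → (72.543,44.024).

Shape 6 is a rectangle drawn with `<rect>`. Its stroke #ff8800 means score at S467, F2675. After flipping Y the toolpath is (54.668,67.342) → (95.907,67.342) → (95.907,22.089) → (54.668,22.089) → (54.668,67.342), returning to the start.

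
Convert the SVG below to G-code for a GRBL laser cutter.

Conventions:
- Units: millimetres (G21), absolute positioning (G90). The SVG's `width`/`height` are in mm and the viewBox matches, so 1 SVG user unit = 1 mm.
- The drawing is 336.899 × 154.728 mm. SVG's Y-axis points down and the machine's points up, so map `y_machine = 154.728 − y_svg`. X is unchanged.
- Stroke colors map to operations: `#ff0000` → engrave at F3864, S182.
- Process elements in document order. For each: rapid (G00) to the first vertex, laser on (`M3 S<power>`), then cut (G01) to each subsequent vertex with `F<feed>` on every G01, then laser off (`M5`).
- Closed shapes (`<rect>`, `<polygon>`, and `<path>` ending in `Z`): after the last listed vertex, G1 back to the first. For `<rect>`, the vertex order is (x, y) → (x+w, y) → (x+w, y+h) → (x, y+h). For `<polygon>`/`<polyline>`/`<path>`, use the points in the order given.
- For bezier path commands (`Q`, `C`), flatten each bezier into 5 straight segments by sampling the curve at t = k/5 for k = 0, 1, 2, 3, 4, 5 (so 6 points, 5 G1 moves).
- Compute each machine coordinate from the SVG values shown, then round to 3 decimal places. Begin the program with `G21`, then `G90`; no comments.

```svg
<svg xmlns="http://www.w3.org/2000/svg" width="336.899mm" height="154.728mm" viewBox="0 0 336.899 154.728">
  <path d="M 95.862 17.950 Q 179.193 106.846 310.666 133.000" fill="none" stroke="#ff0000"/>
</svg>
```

G21
G90
G00 X95.862 Y136.778
M3 S182
G01 X131.120 Y103.729 F3864
G01 X170.230 Y75.700 F3864
G01 X213.190 Y52.690 F3864
G01 X260.002 Y34.699 F3864
G01 X310.666 Y21.728 F3864
M5

viewBox `0 0 336.899 154.728` with mm width/height → 1 unit = 1 mm. Flip: y_m = 154.728 − y_svg.

**Shape 1** — `<path>` quadratic bezier, stroke `#ff0000` → engrave (S182, F3864). Control points (SVG): P0=(95.862,17.950), P1=(179.193,106.846), P2=(310.666,133.000); sampled at t=k/5. Machine vertices: (95.862,136.778) → (131.120,103.729) → (170.230,75.700) → (213.190,52.690) → (260.002,34.699) → (310.666,21.728). Open path.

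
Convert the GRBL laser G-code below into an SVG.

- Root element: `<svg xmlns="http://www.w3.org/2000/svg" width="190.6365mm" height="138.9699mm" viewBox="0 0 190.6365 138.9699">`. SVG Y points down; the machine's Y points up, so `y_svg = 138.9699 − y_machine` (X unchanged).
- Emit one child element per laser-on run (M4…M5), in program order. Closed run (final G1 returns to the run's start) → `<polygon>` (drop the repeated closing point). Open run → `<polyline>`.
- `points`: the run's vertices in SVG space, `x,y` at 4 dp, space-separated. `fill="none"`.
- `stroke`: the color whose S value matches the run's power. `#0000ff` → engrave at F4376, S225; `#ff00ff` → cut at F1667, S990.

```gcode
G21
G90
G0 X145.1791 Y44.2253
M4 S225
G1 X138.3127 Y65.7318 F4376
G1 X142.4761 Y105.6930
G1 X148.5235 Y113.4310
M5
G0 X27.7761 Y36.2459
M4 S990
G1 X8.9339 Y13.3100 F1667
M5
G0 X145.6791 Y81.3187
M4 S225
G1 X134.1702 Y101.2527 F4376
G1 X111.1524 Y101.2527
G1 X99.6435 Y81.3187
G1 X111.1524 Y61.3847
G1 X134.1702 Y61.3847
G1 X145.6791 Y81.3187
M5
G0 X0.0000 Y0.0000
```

<svg xmlns="http://www.w3.org/2000/svg" width="190.6365mm" height="138.9699mm" viewBox="0 0 190.6365 138.9699">
  <polyline points="145.1791,94.7446 138.3127,73.2381 142.4761,33.2769 148.5235,25.5389" fill="none" stroke="#0000ff"/>
  <polyline points="27.7761,102.7240 8.9339,125.6599" fill="none" stroke="#ff00ff"/>
  <polygon points="145.6791,57.6512 134.1702,37.7172 111.1524,37.7172 99.6435,57.6512 111.1524,77.5852 134.1702,77.5852" fill="none" stroke="#0000ff"/>
</svg>

Each laser-on run becomes one SVG element. Flip Y back into SVG space with y_svg = 138.9699 − y_machine.

Run 1: S225 ⇒ engrave layer `#0000ff`. The run is open, so emit a `<polyline>` with points (Y-flipped): 145.1791,94.7446 138.3127,73.2381 142.4761,33.2769 148.5235,25.5389.

Run 2: power S990 maps to stroke `#ff00ff` (cut). The run is open, so emit a `<polyline>` with points (Y-flipped): 27.7761,102.7240 8.9339,125.6599.

Run 3: power S225 maps to stroke `#0000ff` (engrave). The run returns to its start, so emit a `<polygon>` with points (Y-flipped): 145.6791,57.6512 134.1702,37.7172 111.1524,37.7172 99.6435,57.6512 111.1524,77.5852 134.1702,77.5852.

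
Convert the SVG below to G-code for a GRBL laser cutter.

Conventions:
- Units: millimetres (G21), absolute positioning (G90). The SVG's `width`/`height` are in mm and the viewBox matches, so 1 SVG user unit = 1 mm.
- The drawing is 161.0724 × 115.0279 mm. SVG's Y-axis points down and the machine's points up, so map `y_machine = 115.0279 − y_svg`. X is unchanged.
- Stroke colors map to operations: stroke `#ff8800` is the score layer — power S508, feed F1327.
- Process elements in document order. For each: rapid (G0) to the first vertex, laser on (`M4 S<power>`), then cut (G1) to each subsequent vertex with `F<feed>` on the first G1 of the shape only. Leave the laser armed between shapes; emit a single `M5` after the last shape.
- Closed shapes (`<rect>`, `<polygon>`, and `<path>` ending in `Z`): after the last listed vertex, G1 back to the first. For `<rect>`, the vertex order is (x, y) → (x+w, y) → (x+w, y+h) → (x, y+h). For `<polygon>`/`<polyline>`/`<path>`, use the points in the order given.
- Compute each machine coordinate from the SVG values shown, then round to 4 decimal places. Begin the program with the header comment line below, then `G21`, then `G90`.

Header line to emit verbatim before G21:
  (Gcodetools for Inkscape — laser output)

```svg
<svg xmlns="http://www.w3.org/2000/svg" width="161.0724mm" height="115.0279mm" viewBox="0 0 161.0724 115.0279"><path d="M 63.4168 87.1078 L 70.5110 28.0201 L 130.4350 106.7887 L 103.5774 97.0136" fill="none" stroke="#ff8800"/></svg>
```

1 u = 1 mm; y_m = 115.0279 − y.

[1] `<path>` open polyline, #ff8800→score S508 F1327: (63.4168,27.9201) → (70.5110,87.0078) → (130.4350,8.2392) → (103.5774,18.0143)

(Gcodetools for Inkscape — laser output)
G21
G90
G0 X63.4168 Y27.9201
M4 S508
G1 X70.5110 Y87.0078 F1327
G1 X130.4350 Y8.2392
G1 X103.5774 Y18.0143
M5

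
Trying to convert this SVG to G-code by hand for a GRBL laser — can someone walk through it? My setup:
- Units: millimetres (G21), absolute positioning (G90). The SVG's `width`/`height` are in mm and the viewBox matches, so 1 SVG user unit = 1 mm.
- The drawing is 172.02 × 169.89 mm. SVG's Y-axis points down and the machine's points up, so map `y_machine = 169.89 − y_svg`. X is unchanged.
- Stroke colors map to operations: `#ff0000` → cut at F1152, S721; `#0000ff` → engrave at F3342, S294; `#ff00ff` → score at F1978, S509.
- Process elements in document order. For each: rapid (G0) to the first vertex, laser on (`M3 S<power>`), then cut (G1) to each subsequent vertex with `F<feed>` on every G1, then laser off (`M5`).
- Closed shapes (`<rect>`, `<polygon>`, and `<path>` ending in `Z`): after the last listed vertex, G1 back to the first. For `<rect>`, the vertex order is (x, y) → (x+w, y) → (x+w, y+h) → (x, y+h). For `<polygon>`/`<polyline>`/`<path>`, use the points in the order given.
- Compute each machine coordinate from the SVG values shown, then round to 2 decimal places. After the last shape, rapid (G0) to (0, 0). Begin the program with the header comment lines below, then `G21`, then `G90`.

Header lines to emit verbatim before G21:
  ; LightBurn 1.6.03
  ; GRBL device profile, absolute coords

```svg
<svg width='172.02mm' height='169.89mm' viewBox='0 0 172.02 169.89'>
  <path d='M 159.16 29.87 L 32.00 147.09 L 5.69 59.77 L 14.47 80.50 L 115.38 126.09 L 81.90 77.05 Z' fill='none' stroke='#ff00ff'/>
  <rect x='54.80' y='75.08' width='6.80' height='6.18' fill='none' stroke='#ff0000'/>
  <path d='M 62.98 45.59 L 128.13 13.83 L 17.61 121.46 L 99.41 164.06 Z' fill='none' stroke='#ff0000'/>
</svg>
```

Since the viewBox matches the mm dimensions, user units are millimetres directly. The only transform is the Y-flip y_m = 169.89 − y_svg.

Shape 1 is a closed polygon drawn with `<path>`. Its stroke #ff00ff means score at S509, F1978. After flipping Y the toolpath is (159.16,140.02) → (32.00,22.80) → (5.69,110.12) → (14.47,89.39) → (115.38,43.80) → (81.90,92.84) → (159.16,140.02), returning to the start.

Shape 2 is a rectangle drawn with `<rect>`. Its stroke #ff0000 means cut at S721, F1152. After flipping Y the toolpath is (54.80,94.81) → (61.60,94.81) → (61.60,88.63) → (54.80,88.63) → (54.80,94.81), returning to the start.

Shape 3 is a closed polygon drawn with `<path>`. Its stroke #ff0000 means cut at S721, F1152. After flipping Y the toolpath is (62.98,124.30) → (128.13,156.06) → (17.61,48.43) → (99.41,5.83) → (62.98,124.30), returning to the start.

; LightBurn 1.6.03
; GRBL device profile, absolute coords
G21
G90
G0 X159.16 Y140.02
M3 S509
G1 X32.00 Y22.80 F1978
G1 X5.69 Y110.12 F1978
G1 X14.47 Y89.39 F1978
G1 X115.38 Y43.80 F1978
G1 X81.90 Y92.84 F1978
G1 X159.16 Y140.02 F1978
M5
G0 X54.80 Y94.81
M3 S721
G1 X61.60 Y94.81 F1152
G1 X61.60 Y88.63 F1152
G1 X54.80 Y88.63 F1152
G1 X54.80 Y94.81 F1152
M5
G0 X62.98 Y124.30
M3 S721
G1 X128.13 Y156.06 F1152
G1 X17.61 Y48.43 F1152
G1 X99.41 Y5.83 F1152
G1 X62.98 Y124.30 F1152
M5
G0 X0.00 Y0.00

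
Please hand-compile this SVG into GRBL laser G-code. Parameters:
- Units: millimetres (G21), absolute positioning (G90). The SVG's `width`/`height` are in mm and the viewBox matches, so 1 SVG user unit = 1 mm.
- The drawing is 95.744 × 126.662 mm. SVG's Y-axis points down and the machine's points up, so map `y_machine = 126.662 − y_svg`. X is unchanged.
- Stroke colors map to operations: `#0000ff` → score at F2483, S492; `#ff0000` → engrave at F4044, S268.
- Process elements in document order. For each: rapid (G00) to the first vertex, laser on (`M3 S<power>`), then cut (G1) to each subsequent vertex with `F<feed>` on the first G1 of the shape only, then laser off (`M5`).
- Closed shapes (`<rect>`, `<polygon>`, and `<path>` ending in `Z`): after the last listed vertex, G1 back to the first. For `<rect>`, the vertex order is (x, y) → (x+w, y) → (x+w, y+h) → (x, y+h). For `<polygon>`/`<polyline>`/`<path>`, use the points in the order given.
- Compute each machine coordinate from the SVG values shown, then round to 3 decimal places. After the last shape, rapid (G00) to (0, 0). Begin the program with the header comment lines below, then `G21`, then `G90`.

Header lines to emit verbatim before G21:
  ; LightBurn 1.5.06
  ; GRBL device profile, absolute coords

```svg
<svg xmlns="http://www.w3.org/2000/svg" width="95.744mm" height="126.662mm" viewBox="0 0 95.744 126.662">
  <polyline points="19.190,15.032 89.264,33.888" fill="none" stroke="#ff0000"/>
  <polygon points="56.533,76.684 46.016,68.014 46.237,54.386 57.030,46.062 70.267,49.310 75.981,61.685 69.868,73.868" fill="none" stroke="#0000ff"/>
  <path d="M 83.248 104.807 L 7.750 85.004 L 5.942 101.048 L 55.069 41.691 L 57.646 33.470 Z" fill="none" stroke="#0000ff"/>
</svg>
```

viewBox `0 0 95.744 126.662` with mm width/height → 1 unit = 1 mm. Flip: y_m = 126.662 − y_svg.

**Shape 1** — `<polyline>` line segment, stroke `#ff0000` → engrave (S268, F4044). Machine vertices: (19.190,111.630) → (89.264,92.774). Open path.

**Shape 2** — `<polygon>` regular polygon, stroke `#0000ff` → score (S492, F2483). Machine vertices: (56.533,49.978) → (46.016,58.648) → (46.237,72.276) → (57.030,80.600) → (70.267,77.352) → (75.981,64.977) → (69.868,52.794) → (56.533,49.978). Closed: final G1 returns to the first vertex.

**Shape 3** — `<path>` closed polygon, stroke `#0000ff` → score (S492, F2483). Machine vertices: (83.248,21.855) → (7.750,41.658) → (5.942,25.614) → (55.069,84.971) → (57.646,93.192) → (83.248,21.855). Closed: final G1 returns to the first vertex.

; LightBurn 1.5.06
; GRBL device profile, absolute coords
G21
G90
G00 X19.190 Y111.630
M3 S268
G1 X89.264 Y92.774 F4044
M5
G00 X56.533 Y49.978
M3 S492
G1 X46.016 Y58.648 F2483
G1 X46.237 Y72.276
G1 X57.030 Y80.600
G1 X70.267 Y77.352
G1 X75.981 Y64.977
G1 X69.868 Y52.794
G1 X56.533 Y49.978
M5
G00 X83.248 Y21.855
M3 S492
G1 X7.750 Y41.658 F2483
G1 X5.942 Y25.614
G1 X55.069 Y84.971
G1 X57.646 Y93.192
G1 X83.248 Y21.855
M5
G00 X0.000 Y0.000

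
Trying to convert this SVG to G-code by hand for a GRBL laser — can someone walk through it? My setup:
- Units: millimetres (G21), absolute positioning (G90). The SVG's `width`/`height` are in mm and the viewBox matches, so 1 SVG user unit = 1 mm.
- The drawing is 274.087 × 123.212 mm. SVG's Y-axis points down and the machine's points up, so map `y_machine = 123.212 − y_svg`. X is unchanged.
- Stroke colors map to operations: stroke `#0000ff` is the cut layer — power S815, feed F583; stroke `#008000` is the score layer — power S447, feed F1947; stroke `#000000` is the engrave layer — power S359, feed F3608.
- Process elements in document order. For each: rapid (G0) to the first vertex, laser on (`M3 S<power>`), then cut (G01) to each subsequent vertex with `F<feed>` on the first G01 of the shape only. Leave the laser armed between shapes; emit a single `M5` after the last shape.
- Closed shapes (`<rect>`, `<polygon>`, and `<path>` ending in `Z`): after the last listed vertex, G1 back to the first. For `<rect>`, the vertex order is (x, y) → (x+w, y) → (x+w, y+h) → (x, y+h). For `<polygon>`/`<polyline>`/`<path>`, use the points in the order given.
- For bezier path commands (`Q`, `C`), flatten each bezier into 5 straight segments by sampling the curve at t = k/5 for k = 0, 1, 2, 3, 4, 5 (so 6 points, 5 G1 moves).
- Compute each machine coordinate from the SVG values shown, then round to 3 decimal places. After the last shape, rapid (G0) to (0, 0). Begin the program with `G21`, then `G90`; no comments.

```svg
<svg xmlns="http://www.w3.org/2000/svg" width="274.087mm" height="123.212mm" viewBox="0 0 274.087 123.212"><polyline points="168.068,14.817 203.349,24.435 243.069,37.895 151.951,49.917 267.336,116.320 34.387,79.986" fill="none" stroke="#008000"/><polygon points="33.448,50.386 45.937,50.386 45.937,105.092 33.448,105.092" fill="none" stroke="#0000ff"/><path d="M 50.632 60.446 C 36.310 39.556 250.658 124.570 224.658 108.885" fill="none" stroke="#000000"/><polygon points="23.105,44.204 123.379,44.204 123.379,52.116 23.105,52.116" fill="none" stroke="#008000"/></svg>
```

G21
G90
G0 X168.068 Y108.395
M3 S447
G01 X203.349 Y98.777 F1947
G01 X243.069 Y85.317
G01 X151.951 Y73.295
G01 X267.336 Y6.892
G01 X34.387 Y43.226
G0 X33.448 Y72.826
M3 S815
G01 X45.937 Y72.826 F583
G01 X45.937 Y18.120
G01 X33.448 Y18.120
G01 X33.448 Y72.826
G0 X50.632 Y62.766
M3 S359
G01 X65.727 Y64.244 F3608
G01 X113.190 Y50.223
G01 X170.508 Y30.618
G01 X215.168 Y15.347
G01 X224.658 Y14.327
G0 X23.105 Y79.008
M3 S447
G01 X123.379 Y79.008 F1947
G01 X123.379 Y71.096
G01 X23.105 Y71.096
G01 X23.105 Y79.008
M5
G0 X0.000 Y0.000

1 u = 1 mm; y_m = 123.212 − y.

[1] `<polyline>` open polyline, #008000→score S447 F1947: (168.068,108.395) → (203.349,98.777) → (243.069,85.317) → (151.951,73.295) → (267.336,6.892) → (34.387,43.226)

[2] `<polygon>` rectangle, #0000ff→cut S815 F583: (33.448,72.826) → (45.937,72.826) → (45.937,18.120) → (33.448,18.120) → (33.448,72.826) (closed)

[3] `<path>` cubic bezier, #000000→engrave S359 F3608: (50.632,62.766) → (65.727,64.244) → (113.190,50.223) → (170.508,30.618) → (215.168,15.347) → (224.658,14.327)

[4] `<polygon>` rectangle, #008000→score S447 F1947: (23.105,79.008) → (123.379,79.008) → (123.379,71.096) → (23.105,71.096) → (23.105,79.008) (closed)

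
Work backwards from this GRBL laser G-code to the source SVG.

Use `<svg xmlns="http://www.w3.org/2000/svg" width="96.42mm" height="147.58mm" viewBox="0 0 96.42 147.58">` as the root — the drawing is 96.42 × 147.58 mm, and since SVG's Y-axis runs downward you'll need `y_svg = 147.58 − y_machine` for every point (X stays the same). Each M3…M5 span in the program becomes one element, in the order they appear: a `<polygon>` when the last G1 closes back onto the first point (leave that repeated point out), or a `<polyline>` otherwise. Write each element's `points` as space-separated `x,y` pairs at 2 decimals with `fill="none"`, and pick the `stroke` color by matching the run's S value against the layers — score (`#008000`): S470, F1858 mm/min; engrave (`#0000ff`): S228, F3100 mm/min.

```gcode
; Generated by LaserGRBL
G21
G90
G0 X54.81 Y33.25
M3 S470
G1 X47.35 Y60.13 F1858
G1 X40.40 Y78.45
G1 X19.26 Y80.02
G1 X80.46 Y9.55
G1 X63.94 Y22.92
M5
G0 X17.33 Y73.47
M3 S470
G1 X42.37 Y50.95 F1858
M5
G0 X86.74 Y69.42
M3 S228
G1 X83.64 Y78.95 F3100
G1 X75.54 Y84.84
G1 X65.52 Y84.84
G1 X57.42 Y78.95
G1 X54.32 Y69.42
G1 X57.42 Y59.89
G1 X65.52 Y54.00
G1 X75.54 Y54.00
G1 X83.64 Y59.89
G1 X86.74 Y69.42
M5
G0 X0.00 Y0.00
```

<svg xmlns="http://www.w3.org/2000/svg" width="96.42mm" height="147.58mm" viewBox="0 0 96.42 147.58">
  <polyline points="54.81,114.33 47.35,87.45 40.40,69.13 19.26,67.56 80.46,138.03 63.94,124.66" fill="none" stroke="#008000"/>
  <polyline points="17.33,74.11 42.37,96.63" fill="none" stroke="#008000"/>
  <polygon points="86.74,78.16 83.64,68.63 75.54,62.74 65.52,62.74 57.42,68.63 54.32,78.16 57.42,87.69 65.52,93.58 75.54,93.58 83.64,87.69" fill="none" stroke="#0000ff"/>
</svg>

Machine Y-up, SVG Y-down with viewBox height 147.58, so y_svg = 147.58 − y_machine; X carries over.

Run 1: the run's S470 means `#008000` (score). The run is open, so emit a `<polyline>` with points (Y-flipped): 54.81,114.33 47.35,87.45 40.40,69.13 19.26,67.56 80.46,138.03 63.94,124.66.

Run 2: S470 ⇒ score layer `#008000`. The run is open, so emit a `<polyline>` with points (Y-flipped): 17.33,74.11 42.37,96.63.

Run 3: the run's S228 means `#0000ff` (engrave). The run returns to its start, so emit a `<polygon>` with points (Y-flipped): 86.74,78.16 83.64,68.63 75.54,62.74 65.52,62.74 57.42,68.63 54.32,78.16 57.42,87.69 65.52,93.58 75.54,93.58 83.64,87.69.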